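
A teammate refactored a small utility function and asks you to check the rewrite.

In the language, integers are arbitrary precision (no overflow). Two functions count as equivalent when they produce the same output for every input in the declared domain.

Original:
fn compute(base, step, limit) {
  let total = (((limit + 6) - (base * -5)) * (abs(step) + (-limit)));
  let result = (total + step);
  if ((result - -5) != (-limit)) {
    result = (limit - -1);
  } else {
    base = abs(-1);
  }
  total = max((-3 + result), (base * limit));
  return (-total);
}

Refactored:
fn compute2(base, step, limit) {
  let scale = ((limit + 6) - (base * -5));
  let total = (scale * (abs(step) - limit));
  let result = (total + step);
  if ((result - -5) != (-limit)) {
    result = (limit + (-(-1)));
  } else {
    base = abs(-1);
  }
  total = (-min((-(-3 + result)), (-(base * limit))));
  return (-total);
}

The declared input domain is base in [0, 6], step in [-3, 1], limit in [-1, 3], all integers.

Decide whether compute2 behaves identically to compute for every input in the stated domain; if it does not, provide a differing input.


Changes here: statement counts differ, local variable names differ, min/max/abs usage differs; the full 175-point sweep finds no disagreement.
verdict: equivalent


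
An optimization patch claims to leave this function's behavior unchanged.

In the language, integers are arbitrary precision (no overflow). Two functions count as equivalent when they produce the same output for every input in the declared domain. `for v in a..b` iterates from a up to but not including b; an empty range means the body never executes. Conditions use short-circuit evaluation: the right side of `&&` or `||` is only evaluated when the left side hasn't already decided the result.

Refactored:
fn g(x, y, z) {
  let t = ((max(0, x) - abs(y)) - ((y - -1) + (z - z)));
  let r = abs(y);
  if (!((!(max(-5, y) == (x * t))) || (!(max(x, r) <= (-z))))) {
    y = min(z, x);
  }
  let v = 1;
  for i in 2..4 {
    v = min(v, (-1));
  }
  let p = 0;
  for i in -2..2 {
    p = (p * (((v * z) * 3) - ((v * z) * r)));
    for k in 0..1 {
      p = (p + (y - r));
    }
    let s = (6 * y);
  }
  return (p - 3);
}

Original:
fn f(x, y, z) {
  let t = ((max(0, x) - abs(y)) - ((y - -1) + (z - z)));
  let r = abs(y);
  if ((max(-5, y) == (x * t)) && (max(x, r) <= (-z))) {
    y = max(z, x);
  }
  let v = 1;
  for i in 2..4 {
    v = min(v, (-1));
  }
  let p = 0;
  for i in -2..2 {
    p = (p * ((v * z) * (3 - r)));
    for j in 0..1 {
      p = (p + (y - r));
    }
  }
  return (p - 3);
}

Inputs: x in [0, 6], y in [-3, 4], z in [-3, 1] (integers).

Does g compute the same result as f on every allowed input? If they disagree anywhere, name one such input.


At x=0, y=0, z=-3: f gives -3, g gives -2463.
verdict: not equivalent; witness: x=0, y=0, z=-3


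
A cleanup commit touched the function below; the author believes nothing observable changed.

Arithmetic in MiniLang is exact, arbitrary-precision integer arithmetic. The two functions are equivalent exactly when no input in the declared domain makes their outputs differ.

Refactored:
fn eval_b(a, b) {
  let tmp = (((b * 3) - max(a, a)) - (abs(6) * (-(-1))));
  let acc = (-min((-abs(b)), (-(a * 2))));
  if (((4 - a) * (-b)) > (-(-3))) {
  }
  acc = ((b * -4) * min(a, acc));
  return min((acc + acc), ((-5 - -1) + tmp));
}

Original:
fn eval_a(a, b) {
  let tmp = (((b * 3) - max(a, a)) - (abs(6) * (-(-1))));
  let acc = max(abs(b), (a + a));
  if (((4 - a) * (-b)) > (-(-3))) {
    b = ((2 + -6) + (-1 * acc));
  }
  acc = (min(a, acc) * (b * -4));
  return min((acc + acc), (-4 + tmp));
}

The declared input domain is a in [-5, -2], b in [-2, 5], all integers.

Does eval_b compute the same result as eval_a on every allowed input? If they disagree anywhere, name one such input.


These are not equivalent — on a=-5, b=-2 the outputs split (-240 vs -80).
eval_a: tmp = -7; acc = 2; (((4 - a) * (-b)) > (-(-3))) -> true; b = -6; acc = -120; return -240
eval_b: tmp = -7; acc = 2; (((4 - a) * (-b)) > (-(-3))) -> true; acc = -40; return -80
verdict: not equivalent; witness: a=-5, b=-2


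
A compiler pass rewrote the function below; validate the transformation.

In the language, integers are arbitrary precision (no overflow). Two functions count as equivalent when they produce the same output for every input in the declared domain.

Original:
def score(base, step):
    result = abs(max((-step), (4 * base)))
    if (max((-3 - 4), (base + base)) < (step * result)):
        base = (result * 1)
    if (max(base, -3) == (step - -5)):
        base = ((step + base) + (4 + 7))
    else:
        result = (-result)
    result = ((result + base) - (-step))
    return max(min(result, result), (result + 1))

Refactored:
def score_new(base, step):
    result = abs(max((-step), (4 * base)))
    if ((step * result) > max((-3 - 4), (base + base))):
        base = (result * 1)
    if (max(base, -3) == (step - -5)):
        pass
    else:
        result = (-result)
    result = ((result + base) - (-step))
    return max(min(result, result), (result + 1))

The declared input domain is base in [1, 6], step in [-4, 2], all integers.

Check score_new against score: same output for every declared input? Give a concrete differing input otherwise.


At base=1, step=-4: score gives 9, score_new gives 2.
verdict: not equivalent; witness: base=1, step=-4


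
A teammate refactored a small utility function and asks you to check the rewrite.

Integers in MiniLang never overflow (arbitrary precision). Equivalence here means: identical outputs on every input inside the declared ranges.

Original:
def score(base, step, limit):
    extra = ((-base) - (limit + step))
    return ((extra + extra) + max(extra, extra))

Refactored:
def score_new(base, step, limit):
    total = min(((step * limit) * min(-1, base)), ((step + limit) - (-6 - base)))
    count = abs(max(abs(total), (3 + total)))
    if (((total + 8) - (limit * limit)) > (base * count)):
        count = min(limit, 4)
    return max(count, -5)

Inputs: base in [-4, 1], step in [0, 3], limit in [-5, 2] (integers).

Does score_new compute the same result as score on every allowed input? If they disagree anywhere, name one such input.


On input base=-4, step=0, limit=-5, score returns 27 while score_new returns 3.
verdict: not equivalent; witness: base=-4, step=0, limit=-5


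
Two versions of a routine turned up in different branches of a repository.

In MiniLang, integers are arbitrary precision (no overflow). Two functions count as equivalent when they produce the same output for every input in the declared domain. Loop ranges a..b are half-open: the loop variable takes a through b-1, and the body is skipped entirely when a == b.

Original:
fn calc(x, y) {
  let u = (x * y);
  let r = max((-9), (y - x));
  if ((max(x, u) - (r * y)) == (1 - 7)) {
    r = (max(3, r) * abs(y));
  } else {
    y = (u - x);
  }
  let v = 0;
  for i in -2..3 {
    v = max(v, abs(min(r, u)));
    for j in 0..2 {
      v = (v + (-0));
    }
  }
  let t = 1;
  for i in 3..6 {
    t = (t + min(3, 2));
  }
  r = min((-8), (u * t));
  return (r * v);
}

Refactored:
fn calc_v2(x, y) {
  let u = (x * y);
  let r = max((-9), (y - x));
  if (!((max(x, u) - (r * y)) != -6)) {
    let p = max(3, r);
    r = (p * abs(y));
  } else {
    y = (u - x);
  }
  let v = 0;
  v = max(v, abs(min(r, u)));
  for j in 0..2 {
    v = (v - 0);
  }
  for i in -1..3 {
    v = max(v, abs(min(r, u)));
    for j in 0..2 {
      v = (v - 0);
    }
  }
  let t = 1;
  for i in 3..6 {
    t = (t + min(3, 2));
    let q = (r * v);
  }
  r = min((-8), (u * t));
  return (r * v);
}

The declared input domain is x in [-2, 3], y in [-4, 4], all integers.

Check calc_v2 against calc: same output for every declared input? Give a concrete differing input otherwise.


Although statement counts differ, and boolean connective usage differs, and comparison usage differs, and min/max/abs usage differs, and local variable names differ, and constant usage differs, and arithmetic usage differs, and loop structure differs, 54/54 inputs agree.
verdict: equivalent


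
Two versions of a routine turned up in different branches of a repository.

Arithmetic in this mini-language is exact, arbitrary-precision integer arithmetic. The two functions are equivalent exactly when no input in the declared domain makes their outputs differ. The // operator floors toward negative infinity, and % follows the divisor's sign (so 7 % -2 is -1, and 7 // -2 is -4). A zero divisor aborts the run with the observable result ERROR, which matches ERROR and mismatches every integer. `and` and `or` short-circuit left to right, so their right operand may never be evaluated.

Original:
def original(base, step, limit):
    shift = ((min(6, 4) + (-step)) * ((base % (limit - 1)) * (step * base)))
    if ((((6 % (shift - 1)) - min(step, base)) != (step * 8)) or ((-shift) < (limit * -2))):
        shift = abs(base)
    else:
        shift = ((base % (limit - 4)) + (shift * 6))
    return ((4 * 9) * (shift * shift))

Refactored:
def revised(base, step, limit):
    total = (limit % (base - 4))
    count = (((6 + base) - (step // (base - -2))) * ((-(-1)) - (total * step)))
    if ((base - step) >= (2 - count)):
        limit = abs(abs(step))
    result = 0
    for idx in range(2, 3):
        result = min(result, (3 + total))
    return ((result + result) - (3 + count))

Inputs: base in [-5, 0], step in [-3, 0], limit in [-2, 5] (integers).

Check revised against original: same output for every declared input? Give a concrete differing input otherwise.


These are not equivalent — on base=-5, step=-3, limit=-2 the outputs split (900 vs -3).
original: shift becomes -210; next ((((6 % (shift - 1)) - min(step, base)) != (step * 8)) or ((-shift) < (limit * -2))) evaluates to true; next shift becomes 5; next final value 900
revised: total becomes -2; next count becomes 0; next ((base - step) >= (2 - count)) evaluates to false; next result becomes 0; next at idx=2:; next result becomes 0; next final value -3
verdict: not equivalent; witness: base=-5, step=-3, limit=-2


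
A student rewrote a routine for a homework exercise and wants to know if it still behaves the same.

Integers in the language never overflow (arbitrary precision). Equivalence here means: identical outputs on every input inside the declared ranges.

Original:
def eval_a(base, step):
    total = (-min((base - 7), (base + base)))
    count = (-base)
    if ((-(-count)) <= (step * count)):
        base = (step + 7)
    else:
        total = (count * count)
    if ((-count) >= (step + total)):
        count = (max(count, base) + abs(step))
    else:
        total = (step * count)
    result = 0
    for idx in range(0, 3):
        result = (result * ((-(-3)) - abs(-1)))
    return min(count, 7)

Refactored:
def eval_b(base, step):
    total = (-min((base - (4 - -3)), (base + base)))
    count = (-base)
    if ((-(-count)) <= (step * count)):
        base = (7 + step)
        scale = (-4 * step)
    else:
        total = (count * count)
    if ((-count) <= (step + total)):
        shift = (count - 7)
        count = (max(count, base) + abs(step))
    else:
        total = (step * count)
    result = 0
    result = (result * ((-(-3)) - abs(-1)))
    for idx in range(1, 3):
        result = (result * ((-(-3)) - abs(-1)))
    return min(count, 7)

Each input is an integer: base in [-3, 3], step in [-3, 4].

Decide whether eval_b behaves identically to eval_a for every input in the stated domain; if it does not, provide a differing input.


There is a counterexample at base=-3, step=-3: 3 on one side, 6 on the other.
eval_a: total := 10 | count := 3 | ((-(-count)) <= (step * count)): false | total := 9 | ((-count) >= (step + total)): false | total := -9 | result := 0 | iter idx=0: | result := 0 | iter idx=1: | result := 0 | iter idx=2: | result := 0 | result 3
eval_b: total := 10 | count := 3 | ((-(-count)) <= (step * count)): false | total := 9 | ((-count) <= (step + total)): true | shift := -4 | count := 6 | result := 0 | result := 0 | iter idx=1: | result := 0 | iter idx=2: | result := 0 | result 6
verdict: not equivalent; witness: base=-3, step=-3


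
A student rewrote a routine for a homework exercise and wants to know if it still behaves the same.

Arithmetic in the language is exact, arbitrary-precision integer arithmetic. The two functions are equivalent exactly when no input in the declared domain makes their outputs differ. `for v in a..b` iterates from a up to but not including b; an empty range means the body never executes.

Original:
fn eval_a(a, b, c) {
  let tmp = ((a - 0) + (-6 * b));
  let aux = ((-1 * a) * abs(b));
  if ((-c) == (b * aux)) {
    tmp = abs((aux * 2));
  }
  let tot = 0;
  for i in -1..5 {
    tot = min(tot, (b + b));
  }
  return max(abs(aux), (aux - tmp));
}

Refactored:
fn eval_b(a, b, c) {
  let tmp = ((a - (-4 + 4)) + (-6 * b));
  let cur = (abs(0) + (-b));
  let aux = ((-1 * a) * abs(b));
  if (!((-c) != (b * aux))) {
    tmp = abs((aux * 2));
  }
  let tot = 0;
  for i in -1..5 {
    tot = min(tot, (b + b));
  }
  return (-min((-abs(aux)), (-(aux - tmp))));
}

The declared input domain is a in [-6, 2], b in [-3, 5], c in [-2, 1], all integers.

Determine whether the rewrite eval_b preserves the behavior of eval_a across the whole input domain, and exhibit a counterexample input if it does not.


Side by side, the visible changes include: arithmetic usage differs; and statement counts differ; and boolean connective usage differs; and constant usage differs; and min/max/abs usage differs; and comparison usage differs; and local variable names differ.
One worked example (a=2, b=-1, c=-2) — eval_a: tmp := 8 | aux := -2 | ((-c) == (b * aux)): true | tmp := 4 | tot := 0 | iter i=-1: | tot := -2 | iter i=0: | tot := -2 | iter i=1: | tot := -2 | iter i=2: | tot := -2 | iter i=3: | tot := -2 | iter i=4: | tot := -2 | result 2; eval_b: tmp := 8 | cur := 1 | aux := -2 | (!((-c) != (b * aux))): true | tmp := 4 | tot := 0 | iter i=-1: | tot := -2 | iter i=0: | tot := -2 | iter i=1: | tot := -2 | iter i=2: | tot := -2 | iter i=3: | tot := -2 | iter i=4: | tot := -2 | result 2; agreement on 2.
An exhaustive pass over the 324 declared inputs shows identical outputs.
verdict: equivalent


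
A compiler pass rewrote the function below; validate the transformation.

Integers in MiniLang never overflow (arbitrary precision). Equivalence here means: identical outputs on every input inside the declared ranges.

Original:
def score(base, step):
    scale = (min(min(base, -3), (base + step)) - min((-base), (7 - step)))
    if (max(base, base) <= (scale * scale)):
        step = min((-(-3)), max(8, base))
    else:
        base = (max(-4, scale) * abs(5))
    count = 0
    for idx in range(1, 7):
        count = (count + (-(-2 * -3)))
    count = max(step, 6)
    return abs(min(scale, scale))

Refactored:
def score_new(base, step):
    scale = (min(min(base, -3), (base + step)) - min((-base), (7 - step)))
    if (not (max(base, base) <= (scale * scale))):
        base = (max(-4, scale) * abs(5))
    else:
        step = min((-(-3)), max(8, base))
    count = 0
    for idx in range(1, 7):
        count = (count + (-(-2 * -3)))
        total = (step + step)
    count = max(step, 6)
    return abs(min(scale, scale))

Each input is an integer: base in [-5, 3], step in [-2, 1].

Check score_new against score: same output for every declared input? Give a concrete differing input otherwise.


Equivalent — the differences include statement counts differ; and boolean connective usage differs; and local variable names differ; and arithmetic usage differs, yet no declared input distinguishes the two.
Tracing base=-4, step=-1: score: scale := -9 | (max(base, base) <= (scale * scale)): true | step := 3 | count := 0 | iter idx=1: | count := -6 | iter idx=2: | count := -12 | iter idx=3: | count := -18 | iter idx=4: | count := -24 | iter idx=5: | count := -30 | iter idx=6: | count := -36 | count := 6 | result 9 | score_new: scale := -9 | (not (max(base, base) <= (scale * scale))): false | step := 3 | count := 0 | iter idx=1: | count := -6 | total := 6 | iter idx=2: | count := -12 | total := 6 | iter idx=3: | count := -18 | total := 6 | iter idx=4: | count := -24 | total := 6 | iter idx=5: | count := -30 | total := 6 | iter idx=6: | count := -36 | total := 6 | count := 6 | result 9 — matching result 9.
Across all 36 domain points the two functions coincide.
verdict: equivalent


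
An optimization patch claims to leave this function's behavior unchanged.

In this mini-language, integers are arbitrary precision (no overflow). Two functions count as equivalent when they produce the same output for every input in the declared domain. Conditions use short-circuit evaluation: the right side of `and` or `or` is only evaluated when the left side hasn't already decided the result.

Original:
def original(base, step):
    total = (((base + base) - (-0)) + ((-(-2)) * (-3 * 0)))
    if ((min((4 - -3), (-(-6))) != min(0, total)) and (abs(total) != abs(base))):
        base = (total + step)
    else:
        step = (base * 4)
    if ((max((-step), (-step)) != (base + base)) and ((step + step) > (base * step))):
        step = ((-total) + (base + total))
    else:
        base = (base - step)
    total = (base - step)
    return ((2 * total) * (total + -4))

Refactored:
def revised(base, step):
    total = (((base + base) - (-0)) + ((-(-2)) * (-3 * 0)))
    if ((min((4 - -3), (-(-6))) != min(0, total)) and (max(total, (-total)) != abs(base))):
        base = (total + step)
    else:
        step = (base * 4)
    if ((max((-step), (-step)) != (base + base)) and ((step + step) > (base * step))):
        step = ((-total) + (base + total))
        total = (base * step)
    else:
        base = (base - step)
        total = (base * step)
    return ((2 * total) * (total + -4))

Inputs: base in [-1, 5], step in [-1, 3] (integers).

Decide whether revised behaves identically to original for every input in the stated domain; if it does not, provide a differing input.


Try base=-1, step=-1.
original: total becomes -2; next ((min((4 - -3), (-(-6))) != min(0, total)) and (abs(total) != abs(base))) evaluates to true; next base becomes -3; next ((max((-step), (-step)) != (base + base)) and ((step + step) > (base * step))) evaluates to false; next base becomes -2; next total becomes -1; next final value 10
revised: total becomes -2; next ((min((4 - -3), (-(-6))) != min(0, total)) and (max(total, (-total)) != abs(base))) evaluates to true; next base becomes -3; next ((max((-step), (-step)) != (base + base)) and ((step + step) > (base * step))) evaluates to false; next base becomes -2; next total becomes 2; next final value -8
10 vs -8 — the two versions disagree here.
verdict: not equivalent; witness: base=-1, step=-1


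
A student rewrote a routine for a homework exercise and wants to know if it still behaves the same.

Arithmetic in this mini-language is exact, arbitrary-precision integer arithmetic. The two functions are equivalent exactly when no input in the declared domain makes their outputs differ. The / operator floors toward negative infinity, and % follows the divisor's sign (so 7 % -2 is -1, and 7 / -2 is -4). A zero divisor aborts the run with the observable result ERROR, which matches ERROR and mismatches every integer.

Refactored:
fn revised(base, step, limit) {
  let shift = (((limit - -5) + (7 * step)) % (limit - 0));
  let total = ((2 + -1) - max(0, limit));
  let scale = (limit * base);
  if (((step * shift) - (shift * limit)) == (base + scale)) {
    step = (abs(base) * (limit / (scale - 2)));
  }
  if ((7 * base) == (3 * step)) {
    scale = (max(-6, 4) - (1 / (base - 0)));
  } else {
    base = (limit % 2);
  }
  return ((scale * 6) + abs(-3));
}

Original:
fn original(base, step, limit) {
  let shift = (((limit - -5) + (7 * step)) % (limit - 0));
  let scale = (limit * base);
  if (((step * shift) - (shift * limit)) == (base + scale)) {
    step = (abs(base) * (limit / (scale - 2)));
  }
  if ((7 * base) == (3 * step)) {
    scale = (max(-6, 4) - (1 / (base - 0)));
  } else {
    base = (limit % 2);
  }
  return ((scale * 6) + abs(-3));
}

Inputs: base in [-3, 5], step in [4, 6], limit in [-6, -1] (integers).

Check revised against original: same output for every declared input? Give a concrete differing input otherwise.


This is a faithful refactor — constant usage differs; and statement counts differ; and min/max/abs usage differs; and local variable names differ; and arithmetic usage differs, but the computed results match everywhere.
One worked example (base=5, step=5, limit=-6) — original: shift=-2, then scale=-30, then (((step * shift) - (shift * limit)) == (base + scale)) is false, then ((7 * base) == (3 * step)) is false, then base=0, then returns -177; revised: shift=-2, then total=1, then scale=-30, then (((step * shift) - (shift * limit)) == (base + scale)) is false, then ((7 * base) == (3 * step)) is false, then base=0, then returns -177; agreement on -177.
Sweeping the whole domain (162 inputs) finds no disagreement.
verdict: equivalent


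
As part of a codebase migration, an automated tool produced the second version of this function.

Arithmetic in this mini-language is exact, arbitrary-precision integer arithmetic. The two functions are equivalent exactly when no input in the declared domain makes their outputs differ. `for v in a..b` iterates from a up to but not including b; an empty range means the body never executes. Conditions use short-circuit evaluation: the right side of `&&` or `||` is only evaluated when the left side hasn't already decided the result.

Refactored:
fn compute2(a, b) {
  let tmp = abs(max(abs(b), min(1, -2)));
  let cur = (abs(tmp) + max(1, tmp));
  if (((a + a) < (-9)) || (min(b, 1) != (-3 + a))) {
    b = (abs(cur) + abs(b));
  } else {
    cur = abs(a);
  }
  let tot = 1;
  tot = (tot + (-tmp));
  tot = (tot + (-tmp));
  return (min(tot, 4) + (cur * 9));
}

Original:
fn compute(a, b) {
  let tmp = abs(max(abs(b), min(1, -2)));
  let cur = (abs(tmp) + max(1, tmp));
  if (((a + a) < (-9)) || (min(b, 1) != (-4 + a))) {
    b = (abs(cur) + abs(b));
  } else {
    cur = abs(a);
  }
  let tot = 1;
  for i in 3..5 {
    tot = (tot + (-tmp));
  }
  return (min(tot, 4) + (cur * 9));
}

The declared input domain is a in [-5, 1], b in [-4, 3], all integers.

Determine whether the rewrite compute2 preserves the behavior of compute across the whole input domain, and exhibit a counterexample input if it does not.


Not equivalent: a=-1, b=-4 separates them (65 vs 2).
compute: tmp becomes 4; next cur becomes 8; next (((a + a) < (-9)) || (min(b, 1) != (-4 + a))) evaluates to true; next b becomes 12; next tot becomes 1; next at i=3:; next tot becomes -3; next at i=4:; next tot becomes -7; next final value 65
compute2: tmp becomes 4; next cur becomes 8; next (((a + a) < (-9)) || (min(b, 1) != (-3 + a))) evaluates to false; next cur becomes 1; next tot becomes 1; next tot becomes -3; next tot becomes -7; next final value 2
verdict: not equivalent; witness: a=-1, b=-4


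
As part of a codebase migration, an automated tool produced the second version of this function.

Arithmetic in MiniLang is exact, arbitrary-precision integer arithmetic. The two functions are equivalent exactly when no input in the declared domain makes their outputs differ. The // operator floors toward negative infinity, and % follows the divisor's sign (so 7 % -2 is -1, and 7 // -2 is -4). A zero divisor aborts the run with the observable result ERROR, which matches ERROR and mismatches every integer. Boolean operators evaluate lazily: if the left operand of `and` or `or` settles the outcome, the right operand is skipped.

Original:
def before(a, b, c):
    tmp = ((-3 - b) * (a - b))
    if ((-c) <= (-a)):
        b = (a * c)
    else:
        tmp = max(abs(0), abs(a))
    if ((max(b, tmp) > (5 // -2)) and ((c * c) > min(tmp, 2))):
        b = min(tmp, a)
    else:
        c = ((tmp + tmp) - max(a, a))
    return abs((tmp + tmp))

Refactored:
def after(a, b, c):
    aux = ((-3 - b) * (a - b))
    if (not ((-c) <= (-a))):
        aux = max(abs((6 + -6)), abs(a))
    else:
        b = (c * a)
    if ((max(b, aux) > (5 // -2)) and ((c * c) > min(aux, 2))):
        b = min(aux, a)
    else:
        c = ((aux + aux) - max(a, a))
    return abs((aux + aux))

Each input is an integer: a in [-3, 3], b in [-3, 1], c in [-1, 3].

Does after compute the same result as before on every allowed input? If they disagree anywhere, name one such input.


Side by side, the visible changes include: boolean connective usage differs, plus constant usage differs, plus local variable names differ, plus arithmetic usage differs.
One worked example (a=-3, b=0, c=2) — before: tmp=9, then ((-c) <= (-a)) is true, then b=-6, then ((max(b, tmp) > (5 // -2)) and ((c * c) > min(tmp, 2))) is true, then b=-3, then returns 18; after: aux=9, then (not ((-c) <= (-a))) is false, then b=-6, then ((max(b, aux) > (5 // -2)) and ((c * c) > min(aux, 2))) is true, then b=-3, then returns 18; agreement on 18.
Across all 175 domain points the two functions coincide.
verdict: equivalent


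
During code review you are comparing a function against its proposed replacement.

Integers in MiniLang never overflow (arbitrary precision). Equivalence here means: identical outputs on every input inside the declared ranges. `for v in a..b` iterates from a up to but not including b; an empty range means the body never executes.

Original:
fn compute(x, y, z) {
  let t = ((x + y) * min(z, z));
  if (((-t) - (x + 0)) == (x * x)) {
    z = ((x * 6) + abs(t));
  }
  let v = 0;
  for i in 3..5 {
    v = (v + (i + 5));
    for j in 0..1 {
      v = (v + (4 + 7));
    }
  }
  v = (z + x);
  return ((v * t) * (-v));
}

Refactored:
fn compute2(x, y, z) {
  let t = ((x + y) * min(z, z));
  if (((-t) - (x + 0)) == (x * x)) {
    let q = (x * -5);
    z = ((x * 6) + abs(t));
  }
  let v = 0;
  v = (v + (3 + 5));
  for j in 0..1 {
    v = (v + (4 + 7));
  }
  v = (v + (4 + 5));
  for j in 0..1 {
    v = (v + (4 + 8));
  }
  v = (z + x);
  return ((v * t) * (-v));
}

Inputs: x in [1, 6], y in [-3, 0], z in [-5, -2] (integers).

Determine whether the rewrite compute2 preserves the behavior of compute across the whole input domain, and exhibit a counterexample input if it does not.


The one real change (`7` became `8`) has no effect anywhere in the declared ranges; all 96 inputs agree.
verdict: equivalent


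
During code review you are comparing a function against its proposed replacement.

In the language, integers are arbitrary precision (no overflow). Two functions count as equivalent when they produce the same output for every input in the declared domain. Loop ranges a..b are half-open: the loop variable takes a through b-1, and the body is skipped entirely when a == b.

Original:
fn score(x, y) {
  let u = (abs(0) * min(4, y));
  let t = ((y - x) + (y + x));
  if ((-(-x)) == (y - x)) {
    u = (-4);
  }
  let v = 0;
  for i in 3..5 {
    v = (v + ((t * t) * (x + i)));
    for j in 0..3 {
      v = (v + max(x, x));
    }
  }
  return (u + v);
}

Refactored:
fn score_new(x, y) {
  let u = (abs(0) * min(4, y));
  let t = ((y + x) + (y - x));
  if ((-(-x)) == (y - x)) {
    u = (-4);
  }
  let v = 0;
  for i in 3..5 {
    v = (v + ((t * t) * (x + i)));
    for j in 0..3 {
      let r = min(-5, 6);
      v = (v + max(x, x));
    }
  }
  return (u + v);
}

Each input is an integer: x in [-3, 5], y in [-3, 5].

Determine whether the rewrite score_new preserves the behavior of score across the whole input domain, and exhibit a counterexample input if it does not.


Although constant usage differs; statement counts differ; local variable names differ; min/max/abs usage differs, 81/81 inputs agree.
verdict: equivalent


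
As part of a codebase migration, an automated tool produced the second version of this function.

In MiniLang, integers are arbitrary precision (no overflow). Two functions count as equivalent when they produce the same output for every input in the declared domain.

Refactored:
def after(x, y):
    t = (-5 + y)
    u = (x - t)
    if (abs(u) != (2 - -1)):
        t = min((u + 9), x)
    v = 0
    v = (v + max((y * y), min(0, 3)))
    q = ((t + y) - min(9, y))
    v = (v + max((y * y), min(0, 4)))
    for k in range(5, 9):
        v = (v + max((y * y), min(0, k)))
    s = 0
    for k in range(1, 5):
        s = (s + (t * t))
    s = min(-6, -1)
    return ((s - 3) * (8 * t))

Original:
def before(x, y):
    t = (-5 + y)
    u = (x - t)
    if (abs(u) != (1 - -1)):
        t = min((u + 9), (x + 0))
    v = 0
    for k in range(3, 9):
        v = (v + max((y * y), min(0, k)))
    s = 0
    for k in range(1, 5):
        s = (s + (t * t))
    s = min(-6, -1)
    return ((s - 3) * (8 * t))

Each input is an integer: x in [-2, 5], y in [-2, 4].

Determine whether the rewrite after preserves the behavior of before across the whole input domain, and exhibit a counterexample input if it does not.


Try x=-2, y=0.
before: t becomes -5; next u becomes 3; next (abs(u) != (1 - -1)) evaluates to true; next t becomes -2; next v becomes 0; next at k=3:; next v becomes 0; next at k=4:; next v becomes 0; next at k=5:; next v becomes 0; next at k=6:; next v becomes 0; next at k=7:; next v becomes 0; next at k=8:; next v becomes 0; next s becomes 0; next at k=1:; next s becomes 4; next at k=2:; next s becomes 8; next at k=3:; next s becomes 12; next at k=4:; next s becomes 16; next s becomes -6; next final value 144
after: t becomes -5; next u becomes 3; next (abs(u) != (2 - -1)) evaluates to false; next v becomes 0; next v becomes 0; next q becomes -5; next v becomes 0; next at k=5:; next v becomes 0; next at k=6:; next v becomes 0; next at k=7:; next v becomes 0; next at k=8:; next v becomes 0; next s becomes 0; next at k=1:; next s becomes 25; next at k=2:; next s becomes 50; next at k=3:; next s becomes 75; next at k=4:; next s becomes 100; next s becomes -6; next final value 360
144 and 360 differ, so these are not the same function on this domain.
verdict: not equivalent; witness: x=-2, y=0


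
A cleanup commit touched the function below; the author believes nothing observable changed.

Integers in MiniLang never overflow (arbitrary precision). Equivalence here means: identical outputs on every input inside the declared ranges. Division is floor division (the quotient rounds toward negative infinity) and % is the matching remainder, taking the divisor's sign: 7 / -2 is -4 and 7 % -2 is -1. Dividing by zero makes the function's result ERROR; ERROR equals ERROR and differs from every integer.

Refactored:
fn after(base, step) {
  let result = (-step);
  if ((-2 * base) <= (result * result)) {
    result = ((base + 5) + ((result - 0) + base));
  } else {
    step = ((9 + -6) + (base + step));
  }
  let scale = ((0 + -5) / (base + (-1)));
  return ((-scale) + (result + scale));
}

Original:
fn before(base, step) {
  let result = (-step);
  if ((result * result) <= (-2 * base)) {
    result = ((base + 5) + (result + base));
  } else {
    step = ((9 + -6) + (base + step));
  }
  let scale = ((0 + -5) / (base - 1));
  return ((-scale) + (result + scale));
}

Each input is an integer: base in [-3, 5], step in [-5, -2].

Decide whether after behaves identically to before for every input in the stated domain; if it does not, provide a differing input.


At base=-3, step=-5: before gives 5, after gives 4.
verdict: not equivalent; witness: base=-3, step=-5


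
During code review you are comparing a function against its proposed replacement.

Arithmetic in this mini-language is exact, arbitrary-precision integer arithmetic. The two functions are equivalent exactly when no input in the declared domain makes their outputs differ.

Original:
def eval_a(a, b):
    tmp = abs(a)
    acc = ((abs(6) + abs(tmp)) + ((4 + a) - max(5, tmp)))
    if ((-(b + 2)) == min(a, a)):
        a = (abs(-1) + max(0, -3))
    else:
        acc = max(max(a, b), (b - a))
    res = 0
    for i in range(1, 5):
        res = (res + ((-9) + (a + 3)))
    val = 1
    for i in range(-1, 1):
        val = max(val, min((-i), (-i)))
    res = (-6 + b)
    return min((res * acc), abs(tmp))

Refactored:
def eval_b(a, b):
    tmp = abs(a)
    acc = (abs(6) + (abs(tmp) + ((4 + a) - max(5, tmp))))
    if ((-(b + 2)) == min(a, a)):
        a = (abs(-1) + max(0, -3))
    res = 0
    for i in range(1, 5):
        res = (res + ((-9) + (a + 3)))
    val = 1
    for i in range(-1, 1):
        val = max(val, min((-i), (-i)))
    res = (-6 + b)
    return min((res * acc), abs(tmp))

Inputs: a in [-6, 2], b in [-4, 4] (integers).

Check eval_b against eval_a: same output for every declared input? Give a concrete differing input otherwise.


Try a=-6, b=-4.
eval_a: tmp becomes 6; next acc becomes 4; next ((-(b + 2)) == min(a, a)) evaluates to false; next acc becomes 2; next res becomes 0; next at i=1:; next res becomes -12; next at i=2:; next res becomes -24; next at i=3:; next res becomes -36; next at i=4:; next res becomes -48; next val becomes 1; next at i=-1:; next val becomes 1; next at i=0:; next val becomes 1; next res becomes -10; next final value -20
eval_b: tmp becomes 6; next acc becomes 4; next ((-(b + 2)) == min(a, a)) evaluates to false; next res becomes 0; next at i=1:; next res becomes -12; next at i=2:; next res becomes -24; next at i=3:; next res becomes -36; next at i=4:; next res becomes -48; next val becomes 1; next at i=-1:; next val becomes 1; next at i=0:; next val becomes 1; next res becomes -10; next final value -40
-20 against -40: the behavior changed.
verdict: not equivalent; witness: a=-6, b=-4


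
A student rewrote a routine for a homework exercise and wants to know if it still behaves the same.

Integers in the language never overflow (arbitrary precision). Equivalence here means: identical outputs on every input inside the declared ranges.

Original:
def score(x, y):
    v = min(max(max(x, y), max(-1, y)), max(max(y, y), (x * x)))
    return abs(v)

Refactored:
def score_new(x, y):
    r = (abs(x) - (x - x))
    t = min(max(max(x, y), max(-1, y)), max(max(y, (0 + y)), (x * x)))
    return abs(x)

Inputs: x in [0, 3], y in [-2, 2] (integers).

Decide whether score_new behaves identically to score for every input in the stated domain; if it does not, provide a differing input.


Evaluate both at x=0, y=1.
score: v=1, then returns 1
score_new: r=0, then t=1, then returns 0
1 and 0 differ, so these are not the same function on this domain.
verdict: not equivalent; witness: x=0, y=1


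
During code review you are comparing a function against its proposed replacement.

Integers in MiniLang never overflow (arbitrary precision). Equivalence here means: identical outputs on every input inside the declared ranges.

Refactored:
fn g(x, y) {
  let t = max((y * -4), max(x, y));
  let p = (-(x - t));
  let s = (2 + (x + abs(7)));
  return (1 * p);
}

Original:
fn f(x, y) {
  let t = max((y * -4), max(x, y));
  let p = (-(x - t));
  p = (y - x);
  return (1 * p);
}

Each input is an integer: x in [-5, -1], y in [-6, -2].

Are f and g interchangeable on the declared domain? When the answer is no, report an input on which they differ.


On input x=-5, y=-6, f returns -1 while g returns 29.
verdict: not equivalent; witness: x=-5, y=-6


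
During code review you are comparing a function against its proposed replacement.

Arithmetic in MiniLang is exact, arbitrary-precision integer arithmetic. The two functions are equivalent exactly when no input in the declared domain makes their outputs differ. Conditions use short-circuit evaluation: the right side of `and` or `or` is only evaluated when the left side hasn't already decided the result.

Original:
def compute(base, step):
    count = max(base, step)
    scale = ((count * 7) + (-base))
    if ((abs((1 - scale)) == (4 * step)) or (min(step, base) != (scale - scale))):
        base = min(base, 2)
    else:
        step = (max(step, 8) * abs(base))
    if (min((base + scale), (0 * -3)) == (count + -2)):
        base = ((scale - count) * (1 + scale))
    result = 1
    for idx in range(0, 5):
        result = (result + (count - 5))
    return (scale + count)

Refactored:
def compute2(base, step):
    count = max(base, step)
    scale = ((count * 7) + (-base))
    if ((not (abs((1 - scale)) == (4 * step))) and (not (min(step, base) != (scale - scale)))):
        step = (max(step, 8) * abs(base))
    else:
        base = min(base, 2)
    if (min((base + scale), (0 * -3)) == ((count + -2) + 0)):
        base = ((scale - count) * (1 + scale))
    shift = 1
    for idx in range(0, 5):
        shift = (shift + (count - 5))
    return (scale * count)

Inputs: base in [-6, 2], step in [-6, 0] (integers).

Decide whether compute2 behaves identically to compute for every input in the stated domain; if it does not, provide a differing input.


These are not equivalent — on base=-6, step=-6 the outputs split (-42 vs 216).
compute: count becomes -6; next scale becomes -36; next ((abs((1 - scale)) == (4 * step)) or (min(step, base) != (scale - scale))) evaluates to true; next base becomes -6; next (min((base + scale), (0 * -3)) == (count + -2)) evaluates to false; next result becomes 1; next at idx=0:; next result becomes -10; next at idx=1:; next result becomes -21; next at idx=2:; next result becomes -32; next at idx=3:; next result becomes -43; next at idx=4:; next result becomes -54; next final value -42
compute2: count becomes -6; next scale becomes -36; next ((not (abs((1 - scale)) == (4 * step))) and (not (min(step, base) != (scale - scale)))) evaluates to false; next base becomes -6; next (min((base + scale), (0 * -3)) == ((count + -2) + 0)) evaluates to false; next shift becomes 1; next at idx=0:; next shift becomes -10; next at idx=1:; next shift becomes -21; next at idx=2:; next shift becomes -32; next at idx=3:; next shift becomes -43; next at idx=4:; next shift becomes -54; next final value 216
verdict: not equivalent; witness: base=-6, step=-6


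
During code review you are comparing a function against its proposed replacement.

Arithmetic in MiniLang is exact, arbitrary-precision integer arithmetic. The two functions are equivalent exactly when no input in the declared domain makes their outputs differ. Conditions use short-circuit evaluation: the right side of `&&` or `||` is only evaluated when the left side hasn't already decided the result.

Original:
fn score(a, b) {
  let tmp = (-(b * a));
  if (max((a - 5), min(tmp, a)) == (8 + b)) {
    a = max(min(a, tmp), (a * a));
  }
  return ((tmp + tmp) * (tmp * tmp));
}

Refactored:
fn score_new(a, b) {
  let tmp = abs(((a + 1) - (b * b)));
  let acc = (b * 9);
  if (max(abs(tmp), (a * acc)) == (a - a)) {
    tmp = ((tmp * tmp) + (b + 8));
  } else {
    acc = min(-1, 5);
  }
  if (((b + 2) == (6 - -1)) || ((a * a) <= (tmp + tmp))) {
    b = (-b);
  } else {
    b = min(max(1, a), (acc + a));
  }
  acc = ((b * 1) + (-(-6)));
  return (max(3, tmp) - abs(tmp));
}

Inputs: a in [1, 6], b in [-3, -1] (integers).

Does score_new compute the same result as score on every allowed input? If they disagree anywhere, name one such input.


Take a=1, b=-3.
score: tmp := 3 | (max((a - 5), min(tmp, a)) == (8 + b)): false | result 54
score_new: tmp := 7 | acc := -27 | (max(abs(tmp), (a * acc)) == (a - a)): false | acc := -1 | (((b + 2) == (6 - -1)) || ((a * a) <= (tmp + tmp))): true | b := 3 | acc := 9 | result 0
54 != 0, so the rewrite changes behavior.
verdict: not equivalent; witness: a=1, b=-3


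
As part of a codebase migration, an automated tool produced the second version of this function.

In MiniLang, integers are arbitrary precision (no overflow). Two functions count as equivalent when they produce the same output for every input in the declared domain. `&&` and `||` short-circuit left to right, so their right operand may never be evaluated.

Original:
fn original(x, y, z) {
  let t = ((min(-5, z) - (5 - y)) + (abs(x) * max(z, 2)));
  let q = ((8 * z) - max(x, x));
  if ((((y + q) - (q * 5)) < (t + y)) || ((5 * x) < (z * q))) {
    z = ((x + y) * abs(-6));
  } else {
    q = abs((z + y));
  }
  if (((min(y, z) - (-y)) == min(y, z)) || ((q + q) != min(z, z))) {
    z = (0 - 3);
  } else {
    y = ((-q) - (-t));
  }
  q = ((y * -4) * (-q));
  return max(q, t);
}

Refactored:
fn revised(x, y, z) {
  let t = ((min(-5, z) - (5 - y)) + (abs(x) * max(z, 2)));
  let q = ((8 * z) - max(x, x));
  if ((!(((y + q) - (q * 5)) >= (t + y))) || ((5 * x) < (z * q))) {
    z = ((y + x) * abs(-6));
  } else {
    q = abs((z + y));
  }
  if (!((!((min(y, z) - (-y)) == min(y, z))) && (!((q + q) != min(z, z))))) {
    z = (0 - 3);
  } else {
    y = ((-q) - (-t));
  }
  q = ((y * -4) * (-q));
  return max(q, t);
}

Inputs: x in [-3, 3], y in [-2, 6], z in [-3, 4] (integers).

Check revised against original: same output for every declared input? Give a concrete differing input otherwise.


Side by side, the visible changes include: comparison usage differs, boolean connective usage differs.
Tracing x=-3, y=-2, z=1: original: t := -6 | q := 11 | ((((y + q) - (q * 5)) < (t + y)) || ((5 * x) < (z * q))): true | z := -30 | (((min(y, z) - (-y)) == min(y, z)) || ((q + q) != min(z, z))): true | z := -3 | q := -88 | result -6 | revised: t := -6 | q := 11 | ((!(((y + q) - (q * 5)) >= (t + y))) || ((5 * x) < (z * q))): true | z := -30 | (!((!((min(y, z) - (-y)) == min(y, z))) && (!((q + q) != min(z, z))))): true | z := -3 | q := -88 | result -6 — matching result -6.
Sweeping the whole domain (504 inputs) finds no disagreement.
verdict: equivalent
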